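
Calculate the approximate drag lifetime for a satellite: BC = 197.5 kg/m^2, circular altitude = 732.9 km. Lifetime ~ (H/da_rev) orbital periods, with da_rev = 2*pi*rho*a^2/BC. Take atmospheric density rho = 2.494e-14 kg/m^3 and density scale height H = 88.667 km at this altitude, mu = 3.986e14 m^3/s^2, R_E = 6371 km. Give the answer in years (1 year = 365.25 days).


a = R_E + alt = 7103.9000 km = 7.1039e+06 m
da_rev = 2*pi*rho*a^2/BC = 2*pi*2.494e-14*(7.1039e+06)^2/197.5 = 0.0400408139 m per revolution
N = H/da_rev = 88667.0000 m / 0.0400408139 m = 2.2144155e+06 revolutions
P = 2*pi*sqrt(a^3/mu) = 5958.7680 s
lifetime = N*P = 2.2144155e+06 * 5958.7680 = 1.3195188e+10 s = 152722.0891 days
years = 152722.0891 / 365.25 = 418.1303 years

418.1303 years


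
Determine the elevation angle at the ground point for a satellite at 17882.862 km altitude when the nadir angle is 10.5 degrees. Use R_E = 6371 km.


r = R_E + alt = 24253.8620 km
Law of sines in the satellite / Earth-center / ground-point triangle:
  sin(nadir)/R_E = sin(90 + el)/r  =>  cos(el) = (r/R_E)*sin(nadir)
cos(el) = (24253.8620 / 6371.0000) * sin(10.5 deg) = 0.6937553
el = arccos(0.6937553) = 46.0719 deg
(Earth-central angle = 90 - nadir - el = 33.4281 deg)

46.0719 degrees


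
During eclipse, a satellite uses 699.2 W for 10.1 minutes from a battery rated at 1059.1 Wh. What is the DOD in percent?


E_used = P * t / 60 = 699.2 * 10.1 / 60 = 117.6987 Wh
DOD = E_used / E_total * 100 = 117.6987 / 1059.1 * 100
DOD = 11.1131 %

11.1131 %


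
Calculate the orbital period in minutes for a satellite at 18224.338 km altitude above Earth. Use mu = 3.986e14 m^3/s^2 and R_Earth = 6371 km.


r = 24595.3380 km = 2.4595338e+07 m
T = 2*pi*sqrt(r^3/mu) = 2*pi*sqrt(1.4878474e+22 / 3.986e14)
T = 38387.5517 s = 639.7925 min

639.7925 minutes


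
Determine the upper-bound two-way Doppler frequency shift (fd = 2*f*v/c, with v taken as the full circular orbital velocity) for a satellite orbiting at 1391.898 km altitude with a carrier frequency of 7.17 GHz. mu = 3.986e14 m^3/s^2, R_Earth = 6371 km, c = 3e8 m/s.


r = 7.762898e+06 m
v = sqrt(mu/r) = 7165.6684 m/s (worst-case radial velocity)
f = 7.17 GHz = 7.17e+09 Hz
fd = 2*f*v/c = 2*7.17e+09*7165.6684/3.0e+08
fd = 342518.9499 Hz

342518.9499 Hz


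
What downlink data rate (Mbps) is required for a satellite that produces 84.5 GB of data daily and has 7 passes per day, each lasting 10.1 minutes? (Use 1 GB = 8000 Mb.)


total contact time = 7 * 10.1 * 60 = 4242.0000 s
data = 84.5 GB = 676000.0000 Mb
rate = 676000.0000 / 4242.0000 = 159.3588 Mbps

159.3588 Mbps


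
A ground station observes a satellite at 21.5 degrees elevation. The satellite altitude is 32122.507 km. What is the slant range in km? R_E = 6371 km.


h = 32122.507 km, el = 21.5 deg
d = -R_E*sin(el) + sqrt((R_E*sin(el))^2 + 2*R_E*h + h^2)
d = -6371.0000*sin(0.3752458) + sqrt((6371.0000*0.3665012)^2 + 2*6371.0000*32122.507 + 32122.507^2)
d = 35699.3811 km

35699.3811 km


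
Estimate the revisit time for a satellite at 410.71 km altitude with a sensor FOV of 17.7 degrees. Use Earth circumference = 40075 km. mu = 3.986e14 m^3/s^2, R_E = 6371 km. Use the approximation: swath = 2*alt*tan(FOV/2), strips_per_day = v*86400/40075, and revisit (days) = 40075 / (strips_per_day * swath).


swath = 2*410.71*tan(0.1544616) = 127.8966 km
v = sqrt(mu/r) = 7666.5335 m/s = 7.6665 km/s
strips/day = v*86400/40075 = 7.6665*86400/40075 = 16.5287
coverage/day = strips * swath = 16.5287 * 127.8966 = 2113.9678 km
revisit = 40075 / 2113.9678 = 18.9572 days

18.9572 days


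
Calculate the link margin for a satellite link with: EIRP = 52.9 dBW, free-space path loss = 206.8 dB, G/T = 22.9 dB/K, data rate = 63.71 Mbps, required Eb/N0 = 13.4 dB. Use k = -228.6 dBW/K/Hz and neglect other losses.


C/N0 = EIRP - FSPL + G/T - k = 52.9 - 206.8 + 22.9 - (-228.6)
C/N0 = 97.6000 dB-Hz
R_b = 63.71 Mbps = 6.371e+07 bps -> 10*log10(R_b) = 78.0421 dB-Hz
Eb/N0 = C/N0 - 10*log10(R_b) = 97.6000 - 78.0421 = 19.5579 dB
Margin = Eb/N0 - Eb/N0_req = 19.5579 - 13.4 = 6.1579 dB (link closes)

6.1579 dB


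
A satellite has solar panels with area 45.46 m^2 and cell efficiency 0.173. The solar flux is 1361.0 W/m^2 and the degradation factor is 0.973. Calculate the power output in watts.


P = area * eta * S * degradation
P = 45.46 * 0.173 * 1361.0 * 0.973
P = 10414.6937 W

10414.6937 W


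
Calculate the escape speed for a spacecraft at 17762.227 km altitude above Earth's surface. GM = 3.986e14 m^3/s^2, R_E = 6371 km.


r = 6371.0 + 17762.227 = 24133.2270 km = 2.4133227e+07 m
v_esc = sqrt(2*mu/r) = sqrt(2*3.986e14 / 2.4133227e+07)
v_esc = 5747.4598 m/s = 5.7475 km/s

5.7475 km/s


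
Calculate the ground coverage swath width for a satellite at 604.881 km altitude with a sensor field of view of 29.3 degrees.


FOV = 29.3 deg = 0.5113815 rad
swath = 2 * alt * tan(FOV/2) = 2 * 604.881 * tan(0.2556907)
swath = 2 * 604.881 * 0.2614126
swath = 316.2470 km

316.2470 km


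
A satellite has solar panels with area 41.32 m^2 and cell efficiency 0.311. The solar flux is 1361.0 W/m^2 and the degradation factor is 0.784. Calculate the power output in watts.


P = area * eta * S * degradation
P = 41.32 * 0.311 * 1361.0 * 0.784
P = 13711.8133 W

13711.8133 W


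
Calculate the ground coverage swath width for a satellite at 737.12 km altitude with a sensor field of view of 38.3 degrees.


FOV = 38.3 deg = 0.6684611 rad
swath = 2 * alt * tan(FOV/2) = 2 * 737.12 * tan(0.3342306)
swath = 2 * 737.12 * 0.3472586
swath = 511.9426 km

511.9426 km


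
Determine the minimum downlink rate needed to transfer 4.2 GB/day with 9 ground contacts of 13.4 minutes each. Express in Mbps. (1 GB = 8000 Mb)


total contact time = 9 * 13.4 * 60 = 7236.0000 s
data = 4.2 GB = 33600.0000 Mb
rate = 33600.0000 / 7236.0000 = 4.6434 Mbps

4.6434 Mbps


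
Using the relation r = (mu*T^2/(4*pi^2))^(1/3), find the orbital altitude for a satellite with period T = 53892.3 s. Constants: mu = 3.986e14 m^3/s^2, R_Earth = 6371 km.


T = 53892.3 s
r = (mu*T^2/(4*pi^2))^(1/3) = (3.986e14 * 53892.3^2 / (4*pi^2))^(1/3)
r = 3.0837346e+07 m = 30837.3463 km
alt = r - R_E = 30837.3463 - 6371 = 24466.3463 km

24466.3463 km


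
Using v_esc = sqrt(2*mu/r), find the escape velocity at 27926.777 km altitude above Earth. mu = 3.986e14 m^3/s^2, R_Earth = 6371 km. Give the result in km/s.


r = 6371.0 + 27926.777 = 34297.7770 km = 3.4297777e+07 m
v_esc = sqrt(2*mu/r) = sqrt(2*3.986e14 / 3.4297777e+07)
v_esc = 4821.1502 m/s = 4.8212 km/s

4.8212 km/s


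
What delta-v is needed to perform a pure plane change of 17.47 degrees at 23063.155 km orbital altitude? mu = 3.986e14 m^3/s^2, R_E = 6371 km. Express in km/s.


r = 29434.1550 km = 2.9434155e+07 m
V = sqrt(mu/r) = 3679.9580 m/s
di = 17.47 deg = 0.304909 rad
dV = 2*V*sin(di/2) = 2*3679.9580*sin(0.1524545)
dV = 1117.7109 m/s = 1.1177 km/s

1.1177 km/s


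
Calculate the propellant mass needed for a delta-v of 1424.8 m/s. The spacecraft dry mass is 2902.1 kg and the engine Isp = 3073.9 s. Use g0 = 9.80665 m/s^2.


ve = Isp * g0 = 3073.9 * 9.80665 = 30144.661435 m/s
mass ratio = exp(dv/ve) = exp(1424.8/30144.661435) = 1.04840024
m_prop = m_dry * (mr - 1) = 2902.1 * (1.04840024 - 1)
m_prop = 140.4623 kg

140.4623 kg


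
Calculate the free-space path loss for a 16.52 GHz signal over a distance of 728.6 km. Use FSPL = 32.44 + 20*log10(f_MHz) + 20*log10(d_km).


f = 16.52 GHz = 16520.0000 MHz
d = 728.6 km
FSPL = 32.44 + 20*log10(16520.0000) + 20*log10(728.6)
FSPL = 32.44 + 84.3602 + 57.2498
FSPL = 174.0500 dB

174.0500 dB


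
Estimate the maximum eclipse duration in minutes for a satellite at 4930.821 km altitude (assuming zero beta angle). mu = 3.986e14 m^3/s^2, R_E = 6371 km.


r = 11301.8210 km
T = 199.2887 min
Eclipse fraction = arcsin(R_E/r)/pi = arcsin(6371.0000/11301.8210)/pi
= arcsin(0.5637145)/pi = 0.1906282
Eclipse duration = 0.1906282 * 199.2887 = 37.9900 min

37.9900 minutes


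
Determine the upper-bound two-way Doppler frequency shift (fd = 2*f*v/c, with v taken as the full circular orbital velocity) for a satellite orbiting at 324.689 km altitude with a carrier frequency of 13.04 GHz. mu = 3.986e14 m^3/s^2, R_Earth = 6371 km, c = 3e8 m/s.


r = 6.695689e+06 m
v = sqrt(mu/r) = 7715.6232 m/s (worst-case radial velocity)
f = 13.04 GHz = 1.304e+10 Hz
fd = 2*f*v/c = 2*1.304e+10*7715.6232/3.0e+08
fd = 670744.8438 Hz

670744.8438 Hz


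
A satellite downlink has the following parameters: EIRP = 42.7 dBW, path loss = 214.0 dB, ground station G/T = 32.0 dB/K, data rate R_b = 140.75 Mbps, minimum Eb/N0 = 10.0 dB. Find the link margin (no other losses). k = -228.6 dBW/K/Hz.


C/N0 = EIRP - FSPL + G/T - k = 42.7 - 214.0 + 32.0 - (-228.6)
C/N0 = 89.3000 dB-Hz
R_b = 140.75 Mbps = 1.4075e+08 bps -> 10*log10(R_b) = 81.4845 dB-Hz
Eb/N0 = C/N0 - 10*log10(R_b) = 89.3000 - 81.4845 = 7.8155 dB
Margin = Eb/N0 - Eb/N0_req = 7.8155 - 10.0 = -2.1845 dB (negative margin: link does not close)

-2.1845 dB


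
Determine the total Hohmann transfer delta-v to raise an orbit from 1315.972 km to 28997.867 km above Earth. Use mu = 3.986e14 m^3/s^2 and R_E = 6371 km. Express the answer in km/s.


r1 = 7686.9720 km = 7.686972e+06 m
r2 = 35368.8670 km = 3.5368867e+07 m
dv1 = sqrt(mu/r1)*(sqrt(2*r2/(r1+r2)) - 1) = 2029.0054 m/s
dv2 = sqrt(mu/r2)*(1 - sqrt(2*r1/(r1+r2))) = 1351.0347 m/s
total dv = |dv1| + |dv2| = 2029.0054 + 1351.0347 = 3380.0401 m/s = 3.3800 km/s

3.3800 km/s


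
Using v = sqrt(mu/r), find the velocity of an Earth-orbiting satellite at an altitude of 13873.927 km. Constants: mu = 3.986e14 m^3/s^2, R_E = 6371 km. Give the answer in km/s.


r = R_E + alt = 6371.0 + 13873.927 = 20244.9270 km = 2.0244927e+07 m
v = sqrt(mu/r) = sqrt(3.986e14 / 2.0244927e+07) = 4437.2157 m/s = 4.4372 km/s

4.4372 km/s


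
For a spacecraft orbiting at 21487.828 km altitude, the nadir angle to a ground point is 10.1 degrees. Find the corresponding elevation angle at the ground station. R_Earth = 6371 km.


r = R_E + alt = 27858.8280 km
Law of sines in the satellite / Earth-center / ground-point triangle:
  sin(nadir)/R_E = sin(90 + el)/r  =>  cos(el) = (r/R_E)*sin(nadir)
cos(el) = (27858.8280 / 6371.0000) * sin(10.1 deg) = 0.7668359
el = arccos(0.7668359) = 39.9294 deg
(Earth-central angle = 90 - nadir - el = 39.9706 deg)

39.9294 degrees


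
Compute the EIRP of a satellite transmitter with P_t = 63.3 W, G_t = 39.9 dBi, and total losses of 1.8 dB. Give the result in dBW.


Pt = 63.3 W = 18.0140 dBW
EIRP = Pt_dBW + Gt - losses = 18.0140 + 39.9 - 1.8 = 56.1140 dBW

56.1140 dBW


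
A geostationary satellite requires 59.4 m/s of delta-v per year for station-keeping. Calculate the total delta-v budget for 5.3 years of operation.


dV = rate * years = 59.4 * 5.3
dV = 314.8200 m/s

314.8200 m/s


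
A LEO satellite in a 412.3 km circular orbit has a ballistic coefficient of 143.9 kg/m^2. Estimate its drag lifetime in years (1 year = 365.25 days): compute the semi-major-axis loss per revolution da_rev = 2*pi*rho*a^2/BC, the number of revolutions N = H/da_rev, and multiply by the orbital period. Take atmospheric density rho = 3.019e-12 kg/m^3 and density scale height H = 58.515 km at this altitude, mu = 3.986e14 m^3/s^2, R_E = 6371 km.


a = R_E + alt = 6783.3000 km = 6.7833e+06 m
da_rev = 2*pi*rho*a^2/BC = 2*pi*3.019e-12*(6.7833e+06)^2/143.9 = 6.065467 m per revolution
N = H/da_rev = 58515.0000 m / 6.065467 m = 9647.2375 revolutions
P = 2*pi*sqrt(a^3/mu) = 5559.9740 s
lifetime = N*P = 9647.2375 * 5559.9740 = 5.363839e+07 s = 620.8147 days
years = 620.8147 / 365.25 = 1.6997 years

1.6997 years


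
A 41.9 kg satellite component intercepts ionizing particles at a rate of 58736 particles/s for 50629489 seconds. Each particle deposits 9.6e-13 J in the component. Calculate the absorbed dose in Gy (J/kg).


Total energy deposited = rate * time * E_per
  = 58736 * 50629489 * 9.6e-13 = 2.8548 J
Dose = E_total / mass = 2.8548 / 41.9
Dose = 0.06813419 Gy

0.0681 Gy


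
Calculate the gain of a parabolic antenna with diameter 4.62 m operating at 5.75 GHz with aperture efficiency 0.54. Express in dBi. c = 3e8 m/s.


lambda = c/f = 3e8 / 5.75e+09 = 0.05217391 m
G = eta*(pi*D/lambda)^2 = 0.54*(pi*4.62/0.05217391)^2
G = 41789.8331 (linear)
G = 10*log10(41789.8331) = 46.2107 dBi

46.2107 dBi


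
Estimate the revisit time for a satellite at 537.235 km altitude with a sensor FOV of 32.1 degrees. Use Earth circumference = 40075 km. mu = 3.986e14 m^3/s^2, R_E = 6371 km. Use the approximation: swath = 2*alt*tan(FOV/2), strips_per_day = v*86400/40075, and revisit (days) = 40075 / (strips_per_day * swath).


swath = 2*537.235*tan(0.2801253) = 309.1143 km
v = sqrt(mu/r) = 7596.0024 m/s = 7.5960 km/s
strips/day = v*86400/40075 = 7.5960*86400/40075 = 16.3767
coverage/day = strips * swath = 16.3767 * 309.1143 = 5062.2598 km
revisit = 40075 / 5062.2598 = 7.9164 days

7.9164 days


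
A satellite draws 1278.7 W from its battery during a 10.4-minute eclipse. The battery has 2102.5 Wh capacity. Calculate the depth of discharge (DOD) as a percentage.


E_used = P * t / 60 = 1278.7 * 10.4 / 60 = 221.6413 Wh
DOD = E_used / E_total * 100 = 221.6413 / 2102.5 * 100
DOD = 10.5418 %

10.5418 %


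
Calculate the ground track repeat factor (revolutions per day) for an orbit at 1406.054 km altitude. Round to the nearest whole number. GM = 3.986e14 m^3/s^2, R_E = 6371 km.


r = 7.777054e+06 m
T = 2*pi*sqrt(r^3/mu) = 6825.4909 s = 113.7582 min
revs/day = 1440 / 113.7582 = 12.6584
Rounded: 13 revolutions per day

13 revolutions per day


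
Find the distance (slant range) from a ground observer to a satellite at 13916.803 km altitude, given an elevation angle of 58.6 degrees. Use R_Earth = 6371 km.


h = 13916.803 km, el = 58.6 deg
d = -R_E*sin(el) + sqrt((R_E*sin(el))^2 + 2*R_E*h + h^2)
d = -6371.0000*sin(1.0228) + sqrt((6371.0000*0.8535508)^2 + 2*6371.0000*13916.803 + 13916.803^2)
d = 14576.4439 km

14576.4439 km


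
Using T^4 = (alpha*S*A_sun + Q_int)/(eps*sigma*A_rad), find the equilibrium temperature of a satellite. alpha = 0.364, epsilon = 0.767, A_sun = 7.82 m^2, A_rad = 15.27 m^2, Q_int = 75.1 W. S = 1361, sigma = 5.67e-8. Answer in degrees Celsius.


Numerator = alpha*S*A_sun + Q_int = 0.364*1361*7.82 + 75.1 = 3949.1593 W
Denominator = eps*sigma*A_rad = 0.767*5.67e-8*15.27 = 6.640755e-07 W/K^4
T^4 = 5.9468528e+09 K^4
T = 277.6974 K = 4.5474 C

4.5474 degrees Celsius


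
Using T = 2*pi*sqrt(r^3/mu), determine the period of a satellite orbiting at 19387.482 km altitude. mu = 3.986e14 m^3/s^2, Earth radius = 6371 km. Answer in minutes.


r = 25758.4820 km = 2.5758482e+07 m
T = 2*pi*sqrt(r^3/mu) = 2*pi*sqrt(1.7090737e+22 / 3.986e14)
T = 41142.5892 s = 685.7098 min

685.7098 minutes


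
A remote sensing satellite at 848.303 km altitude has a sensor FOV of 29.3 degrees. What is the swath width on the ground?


FOV = 29.3 deg = 0.5113815 rad
swath = 2 * alt * tan(FOV/2) = 2 * 848.303 * tan(0.2556907)
swath = 2 * 848.303 * 0.2614126
swath = 443.5141 km

443.5141 km


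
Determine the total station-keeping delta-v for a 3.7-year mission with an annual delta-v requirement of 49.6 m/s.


dV = rate * years = 49.6 * 3.7
dV = 183.5200 m/s

183.5200 m/s


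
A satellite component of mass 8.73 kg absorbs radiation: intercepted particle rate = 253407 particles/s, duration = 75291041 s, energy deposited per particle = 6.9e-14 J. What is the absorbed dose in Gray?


Total energy deposited = rate * time * E_per
  = 253407 * 75291041 * 6.9e-14 = 1.3165 J
Dose = E_total / mass = 1.3165 / 8.73
Dose = 0.1507984 Gy

0.1508 Gy


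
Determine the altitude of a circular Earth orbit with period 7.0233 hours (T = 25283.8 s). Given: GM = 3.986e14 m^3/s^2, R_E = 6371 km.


T = 25283.8 s
r = (mu*T^2/(4*pi^2))^(1/3) = (3.986e14 * 25283.8^2 / (4*pi^2))^(1/3)
r = 1.8618903e+07 m = 18618.9027 km
alt = r - R_E = 18618.9027 - 6371 = 12247.9027 km

12247.9027 km


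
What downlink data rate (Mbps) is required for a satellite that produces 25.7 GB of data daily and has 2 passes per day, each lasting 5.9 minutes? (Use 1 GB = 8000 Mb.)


total contact time = 2 * 5.9 * 60 = 708.0000 s
data = 25.7 GB = 205600.0000 Mb
rate = 205600.0000 / 708.0000 = 290.3955 Mbps

290.3955 Mbps


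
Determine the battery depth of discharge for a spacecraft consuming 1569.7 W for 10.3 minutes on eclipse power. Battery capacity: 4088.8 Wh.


E_used = P * t / 60 = 1569.7 * 10.3 / 60 = 269.4652 Wh
DOD = E_used / E_total * 100 = 269.4652 / 4088.8 * 100
DOD = 6.5903 %

6.5903 %


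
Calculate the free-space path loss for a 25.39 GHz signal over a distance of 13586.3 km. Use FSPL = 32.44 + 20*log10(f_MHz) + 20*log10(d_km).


f = 25.39 GHz = 25390.0000 MHz
d = 13586.3 km
FSPL = 32.44 + 20*log10(25390.0000) + 20*log10(13586.3)
FSPL = 32.44 + 88.0933 + 82.6620
FSPL = 203.1953 dB

203.1953 dB


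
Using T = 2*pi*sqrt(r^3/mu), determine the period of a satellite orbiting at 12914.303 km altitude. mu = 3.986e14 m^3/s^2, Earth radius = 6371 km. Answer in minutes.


r = 19285.3030 km = 1.9285303e+07 m
T = 2*pi*sqrt(r^3/mu) = 2*pi*sqrt(7.172646e+21 / 3.986e14)
T = 26653.2959 s = 444.2216 min

444.2216 minutes


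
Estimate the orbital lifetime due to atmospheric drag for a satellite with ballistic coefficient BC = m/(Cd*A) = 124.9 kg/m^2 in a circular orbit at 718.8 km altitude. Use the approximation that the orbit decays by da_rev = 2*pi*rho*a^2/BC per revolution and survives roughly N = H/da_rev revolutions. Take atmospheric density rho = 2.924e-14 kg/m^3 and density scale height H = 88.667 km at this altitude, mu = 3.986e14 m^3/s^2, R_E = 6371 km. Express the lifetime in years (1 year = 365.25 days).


a = R_E + alt = 7089.8000 km = 7.0898e+06 m
da_rev = 2*pi*rho*a^2/BC = 2*pi*2.924e-14*(7.0898e+06)^2/124.9 = 0.0739371603 m per revolution
N = H/da_rev = 88667.0000 m / 0.0739371603 m = 1.1992211e+06 revolutions
P = 2*pi*sqrt(a^3/mu) = 5941.0362 s
lifetime = N*P = 1.1992211e+06 * 5941.0362 = 7.1246157e+09 s = 82460.8302 days
years = 82460.8302 / 365.25 = 225.7654 years

225.7654 years


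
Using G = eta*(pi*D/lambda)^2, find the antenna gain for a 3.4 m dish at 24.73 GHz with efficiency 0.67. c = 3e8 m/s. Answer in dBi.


lambda = c/f = 3e8 / 2.473e+10 = 0.01213101 m
G = eta*(pi*D/lambda)^2 = 0.67*(pi*3.4/0.01213101)^2
G = 519443.2480 (linear)
G = 10*log10(519443.2480) = 57.1554 dBi

57.1554 dBi


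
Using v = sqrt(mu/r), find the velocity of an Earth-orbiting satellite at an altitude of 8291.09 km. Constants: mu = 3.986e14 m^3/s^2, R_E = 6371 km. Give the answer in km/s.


r = R_E + alt = 6371.0 + 8291.09 = 14662.0900 km = 1.466209e+07 m
v = sqrt(mu/r) = sqrt(3.986e14 / 1.466209e+07) = 5213.9962 m/s = 5.2140 km/s

5.2140 km/s


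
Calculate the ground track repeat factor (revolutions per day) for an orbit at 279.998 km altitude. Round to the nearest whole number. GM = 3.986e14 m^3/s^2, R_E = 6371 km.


r = 6.650998e+06 m
T = 2*pi*sqrt(r^3/mu) = 5398.1065 s = 89.9684 min
revs/day = 1440 / 89.9684 = 16.0056
Rounded: 16 revolutions per day

16 revolutions per day


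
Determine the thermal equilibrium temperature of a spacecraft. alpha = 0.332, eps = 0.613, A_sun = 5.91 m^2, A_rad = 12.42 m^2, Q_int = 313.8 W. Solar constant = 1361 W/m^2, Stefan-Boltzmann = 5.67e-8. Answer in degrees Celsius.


Numerator = alpha*S*A_sun + Q_int = 0.332*1361*5.91 + 313.8 = 2984.2453 W
Denominator = eps*sigma*A_rad = 0.613*5.67e-8*12.42 = 4.3168318e-07 W/K^4
T^4 = 6.9130451e+09 K^4
T = 288.3483 K = 15.1983 C

15.1983 degrees Celsius


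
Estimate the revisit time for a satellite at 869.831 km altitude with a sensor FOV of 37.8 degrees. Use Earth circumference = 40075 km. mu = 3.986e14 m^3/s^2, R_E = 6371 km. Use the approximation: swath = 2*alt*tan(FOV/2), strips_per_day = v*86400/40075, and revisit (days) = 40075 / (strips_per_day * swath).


swath = 2*869.831*tan(0.3298672) = 595.6194 km
v = sqrt(mu/r) = 7419.4966 m/s = 7.4195 km/s
strips/day = v*86400/40075 = 7.4195*86400/40075 = 15.9961
coverage/day = strips * swath = 15.9961 * 595.6194 = 9527.5999 km
revisit = 40075 / 9527.5999 = 4.2062 days

4.2062 days


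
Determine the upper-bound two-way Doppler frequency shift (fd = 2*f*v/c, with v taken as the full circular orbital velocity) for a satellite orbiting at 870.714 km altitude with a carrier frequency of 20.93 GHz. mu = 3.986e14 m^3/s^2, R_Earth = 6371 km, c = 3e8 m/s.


r = 7.241714e+06 m
v = sqrt(mu/r) = 7419.0443 m/s (worst-case radial velocity)
f = 20.93 GHz = 2.093e+10 Hz
fd = 2*f*v/c = 2*2.093e+10*7419.0443/3.0e+08
fd = 1.035204e+06 Hz

1.0352e+06 Hz


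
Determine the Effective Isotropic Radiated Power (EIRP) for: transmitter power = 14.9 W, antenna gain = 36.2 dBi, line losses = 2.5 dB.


Pt = 14.9 W = 11.7319 dBW
EIRP = Pt_dBW + Gt - losses = 11.7319 + 36.2 - 2.5 = 45.4319 dBW

45.4319 dBW


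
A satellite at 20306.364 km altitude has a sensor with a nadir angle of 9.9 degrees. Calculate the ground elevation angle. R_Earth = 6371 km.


r = R_E + alt = 26677.3640 km
Law of sines in the satellite / Earth-center / ground-point triangle:
  sin(nadir)/R_E = sin(90 + el)/r  =>  cos(el) = (r/R_E)*sin(nadir)
cos(el) = (26677.3640 / 6371.0000) * sin(9.9 deg) = 0.7199208
el = arccos(0.7199208) = 43.9521 deg
(Earth-central angle = 90 - nadir - el = 36.1479 deg)

43.9521 degrees


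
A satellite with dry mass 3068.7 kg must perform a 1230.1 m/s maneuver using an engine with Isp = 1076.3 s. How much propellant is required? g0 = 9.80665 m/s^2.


ve = Isp * g0 = 1076.3 * 9.80665 = 10554.897395 m/s
mass ratio = exp(dv/ve) = exp(1230.1/10554.897395) = 1.12360589
m_prop = m_dry * (mr - 1) = 3068.7 * (1.12360589 - 1)
m_prop = 379.3094 kg

379.3094 kg


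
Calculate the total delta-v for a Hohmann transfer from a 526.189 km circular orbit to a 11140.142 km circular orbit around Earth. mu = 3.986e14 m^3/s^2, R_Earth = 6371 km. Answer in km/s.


r1 = 6897.1890 km = 6.897189e+06 m
r2 = 17511.1420 km = 1.7511142e+07 m
dv1 = sqrt(mu/r1)*(sqrt(2*r2/(r1+r2)) - 1) = 1504.0878 m/s
dv2 = sqrt(mu/r2)*(1 - sqrt(2*r1/(r1+r2))) = 1184.3353 m/s
total dv = |dv1| + |dv2| = 1504.0878 + 1184.3353 = 2688.4232 m/s = 2.6884 km/s

2.6884 km/s


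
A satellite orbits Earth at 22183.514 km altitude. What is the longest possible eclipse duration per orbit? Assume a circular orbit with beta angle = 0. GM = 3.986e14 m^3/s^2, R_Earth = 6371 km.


r = 28554.5140 km
T = 800.3356 min
Eclipse fraction = arcsin(R_E/r)/pi = arcsin(6371.0000/28554.5140)/pi
= arcsin(0.2231171)/pi = 0.07162323
Eclipse duration = 0.07162323 * 800.3356 = 57.3226 min

57.3226 minutes


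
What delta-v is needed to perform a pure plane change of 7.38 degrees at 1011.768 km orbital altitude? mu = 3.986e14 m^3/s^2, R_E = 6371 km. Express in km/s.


r = 7382.7680 km = 7.382768e+06 m
V = sqrt(mu/r) = 7347.8289 m/s
di = 7.38 deg = 0.1288053 rad
dV = 2*V*sin(di/2) = 2*7347.8289*sin(0.06440265)
dV = 945.7852 m/s = 0.9457852 km/s

0.9458 km/s


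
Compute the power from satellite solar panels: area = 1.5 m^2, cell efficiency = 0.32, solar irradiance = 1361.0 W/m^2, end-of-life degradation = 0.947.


P = area * eta * S * degradation
P = 1.5 * 0.32 * 1361.0 * 0.947
P = 618.6562 W

618.6562 W


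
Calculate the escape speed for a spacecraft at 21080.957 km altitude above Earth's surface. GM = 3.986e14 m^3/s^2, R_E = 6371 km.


r = 6371.0 + 21080.957 = 27451.9570 km = 2.7451957e+07 m
v_esc = sqrt(2*mu/r) = sqrt(2*3.986e14 / 2.7451957e+07)
v_esc = 5388.8611 m/s = 5.3889 km/s

5.3889 km/s


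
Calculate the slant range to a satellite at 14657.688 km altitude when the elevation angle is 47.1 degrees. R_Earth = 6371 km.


h = 14657.688 km, el = 47.1 deg
d = -R_E*sin(el) + sqrt((R_E*sin(el))^2 + 2*R_E*h + h^2)
d = -6371.0000*sin(0.8220501) + sqrt((6371.0000*0.7325429)^2 + 2*6371.0000*14657.688 + 14657.688^2)
d = 15909.5883 km

15909.5883 km


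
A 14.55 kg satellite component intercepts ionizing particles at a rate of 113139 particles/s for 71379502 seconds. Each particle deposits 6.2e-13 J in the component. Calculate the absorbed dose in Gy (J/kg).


Total energy deposited = rate * time * E_per
  = 113139 * 71379502 * 6.2e-13 = 5.0070 J
Dose = E_total / mass = 5.0070 / 14.55
Dose = 0.3441237 Gy

0.3441 Gy


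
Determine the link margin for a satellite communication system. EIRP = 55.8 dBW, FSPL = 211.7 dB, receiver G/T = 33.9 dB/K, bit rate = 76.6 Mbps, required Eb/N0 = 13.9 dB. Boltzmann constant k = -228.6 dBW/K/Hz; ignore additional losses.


C/N0 = EIRP - FSPL + G/T - k = 55.8 - 211.7 + 33.9 - (-228.6)
C/N0 = 106.6000 dB-Hz
R_b = 76.6 Mbps = 7.66e+07 bps -> 10*log10(R_b) = 78.8423 dB-Hz
Eb/N0 = C/N0 - 10*log10(R_b) = 106.6000 - 78.8423 = 27.7577 dB
Margin = Eb/N0 - Eb/N0_req = 27.7577 - 13.9 = 13.8577 dB (link closes)

13.8577 dB


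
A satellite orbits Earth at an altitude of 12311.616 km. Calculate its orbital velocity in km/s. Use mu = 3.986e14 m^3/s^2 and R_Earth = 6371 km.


r = R_E + alt = 6371.0 + 12311.616 = 18682.6160 km = 1.8682616e+07 m
v = sqrt(mu/r) = sqrt(3.986e14 / 1.8682616e+07) = 4619.0196 m/s = 4.6190 km/s

4.6190 km/s


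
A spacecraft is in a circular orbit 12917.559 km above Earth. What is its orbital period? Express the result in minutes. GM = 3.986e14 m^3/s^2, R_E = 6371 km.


r = 19288.5590 km = 1.9288559e+07 m
T = 2*pi*sqrt(r^3/mu) = 2*pi*sqrt(7.1762796e+21 / 3.986e14)
T = 26660.0462 s = 444.3341 min

444.3341 minutes


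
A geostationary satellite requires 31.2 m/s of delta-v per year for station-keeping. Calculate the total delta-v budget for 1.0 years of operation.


dV = rate * years = 31.2 * 1.0
dV = 31.2000 m/s

31.2000 m/s


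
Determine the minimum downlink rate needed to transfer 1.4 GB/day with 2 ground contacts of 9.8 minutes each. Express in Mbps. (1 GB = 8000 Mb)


total contact time = 2 * 9.8 * 60 = 1176.0000 s
data = 1.4 GB = 11200.0000 Mb
rate = 11200.0000 / 1176.0000 = 9.5238 Mbps

9.5238 Mbps


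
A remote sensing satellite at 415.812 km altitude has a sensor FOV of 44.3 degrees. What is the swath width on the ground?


FOV = 44.3 deg = 0.7731809 rad
swath = 2 * alt * tan(FOV/2) = 2 * 415.812 * tan(0.3865904)
swath = 2 * 415.812 * 0.4070748
swath = 338.5332 km

338.5332 km


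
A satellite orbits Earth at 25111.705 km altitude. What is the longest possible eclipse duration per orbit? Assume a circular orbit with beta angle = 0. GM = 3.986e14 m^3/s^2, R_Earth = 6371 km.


r = 31482.7050 km
T = 926.5482 min
Eclipse fraction = arcsin(R_E/r)/pi = arcsin(6371.0000/31482.7050)/pi
= arcsin(0.2023651)/pi = 0.06486276
Eclipse duration = 0.06486276 * 926.5482 = 60.0985 min

60.0985 minutes


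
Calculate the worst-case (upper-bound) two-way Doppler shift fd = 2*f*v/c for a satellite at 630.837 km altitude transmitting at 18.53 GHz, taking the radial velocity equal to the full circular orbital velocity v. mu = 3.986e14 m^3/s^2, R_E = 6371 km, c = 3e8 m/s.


r = 7.001837e+06 m
v = sqrt(mu/r) = 7545.0592 m/s (worst-case radial velocity)
f = 18.53 GHz = 1.853e+10 Hz
fd = 2*f*v/c = 2*1.853e+10*7545.0592/3.0e+08
fd = 932066.3074 Hz

932066.3074 Hz


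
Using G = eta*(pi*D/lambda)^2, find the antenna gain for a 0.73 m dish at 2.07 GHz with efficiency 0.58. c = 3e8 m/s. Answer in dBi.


lambda = c/f = 3e8 / 2.07e+09 = 0.1449275 m
G = eta*(pi*D/lambda)^2 = 0.58*(pi*0.73/0.1449275)^2
G = 145.2351 (linear)
G = 10*log10(145.2351) = 21.6207 dBi

21.6207 dBi


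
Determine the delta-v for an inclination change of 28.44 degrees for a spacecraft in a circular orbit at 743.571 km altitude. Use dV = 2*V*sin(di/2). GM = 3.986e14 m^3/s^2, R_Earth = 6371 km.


r = 7114.5710 km = 7.114571e+06 m
V = sqrt(mu/r) = 7485.0428 m/s
di = 28.44 deg = 0.4963716 rad
dV = 2*V*sin(di/2) = 2*7485.0428*sin(0.2481858)
dV = 3677.3382 m/s = 3.6773 km/s

3.6773 km/s


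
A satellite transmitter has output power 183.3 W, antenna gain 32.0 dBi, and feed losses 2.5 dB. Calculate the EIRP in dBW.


Pt = 183.3 W = 22.6316 dBW
EIRP = Pt_dBW + Gt - losses = 22.6316 + 32.0 - 2.5 = 52.1316 dBW

52.1316 dBW


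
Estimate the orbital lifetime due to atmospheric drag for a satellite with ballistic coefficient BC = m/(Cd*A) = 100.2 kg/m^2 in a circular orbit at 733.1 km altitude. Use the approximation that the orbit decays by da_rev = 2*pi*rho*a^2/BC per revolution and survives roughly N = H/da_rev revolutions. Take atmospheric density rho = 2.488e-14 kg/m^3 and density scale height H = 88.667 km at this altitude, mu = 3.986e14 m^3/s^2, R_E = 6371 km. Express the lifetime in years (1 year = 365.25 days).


a = R_E + alt = 7104.1000 km = 7.1041e+06 m
da_rev = 2*pi*rho*a^2/BC = 2*pi*2.488e-14*(7.1041e+06)^2/100.2 = 0.0787373248 m per revolution
N = H/da_rev = 88667.0000 m / 0.0787373248 m = 1.1261114e+06 revolutions
P = 2*pi*sqrt(a^3/mu) = 5959.0197 s
lifetime = N*P = 1.1261114e+06 * 5959.0197 = 6.7105201e+09 s = 77668.0564 days
years = 77668.0564 / 365.25 = 212.6435 years

212.6435 years


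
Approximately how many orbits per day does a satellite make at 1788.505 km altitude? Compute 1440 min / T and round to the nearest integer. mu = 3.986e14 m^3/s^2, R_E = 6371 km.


r = 8.159505e+06 m
T = 2*pi*sqrt(r^3/mu) = 7335.1152 s = 122.2519 min
revs/day = 1440 / 122.2519 = 11.7790
Rounded: 12 revolutions per day

12 revolutions per day


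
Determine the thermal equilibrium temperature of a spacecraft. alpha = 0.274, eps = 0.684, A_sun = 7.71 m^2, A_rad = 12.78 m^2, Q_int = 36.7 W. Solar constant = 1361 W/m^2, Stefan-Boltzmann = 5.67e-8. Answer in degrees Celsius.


Numerator = alpha*S*A_sun + Q_int = 0.274*1361*7.71 + 36.7 = 2911.8669 W
Denominator = eps*sigma*A_rad = 0.684*5.67e-8*12.78 = 4.9564418e-07 W/K^4
T^4 = 5.874914e+09 K^4
T = 276.8537 K = 3.7037 C

3.7037 degrees Celsius


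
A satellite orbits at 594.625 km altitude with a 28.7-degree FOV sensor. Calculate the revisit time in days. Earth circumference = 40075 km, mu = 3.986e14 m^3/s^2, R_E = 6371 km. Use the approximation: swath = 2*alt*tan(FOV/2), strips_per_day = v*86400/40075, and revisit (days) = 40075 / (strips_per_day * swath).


swath = 2*594.625*tan(0.2504547) = 304.2415 km
v = sqrt(mu/r) = 7564.6459 m/s = 7.5646 km/s
strips/day = v*86400/40075 = 7.5646*86400/40075 = 16.3091
coverage/day = strips * swath = 16.3091 * 304.2415 = 4961.8918 km
revisit = 40075 / 4961.8918 = 8.0766 days

8.0766 days


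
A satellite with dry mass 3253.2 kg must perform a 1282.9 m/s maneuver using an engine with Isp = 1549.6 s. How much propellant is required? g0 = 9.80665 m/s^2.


ve = Isp * g0 = 1549.6 * 9.80665 = 15196.384840 m/s
mass ratio = exp(dv/ve) = exp(1282.9/15196.384840) = 1.08808731
m_prop = m_dry * (mr - 1) = 3253.2 * (1.08808731 - 1)
m_prop = 286.5656 kg

286.5656 kg


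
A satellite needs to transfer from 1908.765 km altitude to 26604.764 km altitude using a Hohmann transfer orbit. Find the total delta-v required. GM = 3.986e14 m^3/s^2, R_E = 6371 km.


r1 = 8279.7650 km = 8.279765e+06 m
r2 = 32975.7640 km = 3.2975764e+07 m
dv1 = sqrt(mu/r1)*(sqrt(2*r2/(r1+r2)) - 1) = 1834.2489 m/s
dv2 = sqrt(mu/r2)*(1 - sqrt(2*r1/(r1+r2))) = 1274.0382 m/s
total dv = |dv1| + |dv2| = 1834.2489 + 1274.0382 = 3108.2871 m/s = 3.1083 km/s

3.1083 km/s


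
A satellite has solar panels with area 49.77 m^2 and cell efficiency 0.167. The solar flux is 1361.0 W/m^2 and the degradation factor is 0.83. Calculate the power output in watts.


P = area * eta * S * degradation
P = 49.77 * 0.167 * 1361.0 * 0.83
P = 9389.0214 W

9389.0214 W


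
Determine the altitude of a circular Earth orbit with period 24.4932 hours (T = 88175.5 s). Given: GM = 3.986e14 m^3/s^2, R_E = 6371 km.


T = 88175.5 s
r = (mu*T^2/(4*pi^2))^(1/3) = (3.986e14 * 88175.5^2 / (4*pi^2))^(1/3)
r = 4.2817812e+07 m = 42817.8122 km
alt = r - R_E = 42817.8122 - 6371 = 36446.8122 km

36446.8122 km


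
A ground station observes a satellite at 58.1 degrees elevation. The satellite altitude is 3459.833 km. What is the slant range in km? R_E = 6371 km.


h = 3459.833 km, el = 58.1 deg
d = -R_E*sin(el) + sqrt((R_E*sin(el))^2 + 2*R_E*h + h^2)
d = -6371.0000*sin(1.0140) + sqrt((6371.0000*0.8489717)^2 + 2*6371.0000*3459.833 + 3459.833^2)
d = 3827.5827 km

3827.5827 km


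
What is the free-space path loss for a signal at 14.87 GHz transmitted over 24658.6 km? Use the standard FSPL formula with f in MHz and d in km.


f = 14.87 GHz = 14870.0000 MHz
d = 24658.6 km
FSPL = 32.44 + 20*log10(14870.0000) + 20*log10(24658.6)
FSPL = 32.44 + 83.4462 + 87.8394
FSPL = 203.7256 dB

203.7256 dB


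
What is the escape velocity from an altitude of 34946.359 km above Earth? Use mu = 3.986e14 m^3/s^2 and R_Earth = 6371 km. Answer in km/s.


r = 6371.0 + 34946.359 = 41317.3590 km = 4.1317359e+07 m
v_esc = sqrt(2*mu/r) = sqrt(2*3.986e14 / 4.1317359e+07)
v_esc = 4392.5566 m/s = 4.3926 km/s

4.3926 km/s


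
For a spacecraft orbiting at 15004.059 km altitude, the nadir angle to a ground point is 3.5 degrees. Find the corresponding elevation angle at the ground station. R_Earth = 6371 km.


r = R_E + alt = 21375.0590 km
Law of sines in the satellite / Earth-center / ground-point triangle:
  sin(nadir)/R_E = sin(90 + el)/r  =>  cos(el) = (r/R_E)*sin(nadir)
cos(el) = (21375.0590 / 6371.0000) * sin(3.5 deg) = 0.2048212
el = arccos(0.2048212) = 78.1810 deg
(Earth-central angle = 90 - nadir - el = 8.3190 deg)

78.1810 degrees


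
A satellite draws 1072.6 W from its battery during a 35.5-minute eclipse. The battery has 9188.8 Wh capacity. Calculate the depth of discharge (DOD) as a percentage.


E_used = P * t / 60 = 1072.6 * 35.5 / 60 = 634.6217 Wh
DOD = E_used / E_total * 100 = 634.6217 / 9188.8 * 100
DOD = 6.9065 %

6.9065 %


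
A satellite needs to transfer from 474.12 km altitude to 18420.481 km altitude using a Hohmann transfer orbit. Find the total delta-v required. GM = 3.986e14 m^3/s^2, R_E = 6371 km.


r1 = 6845.1200 km = 6.84512e+06 m
r2 = 24791.4810 km = 2.4791481e+07 m
dv1 = sqrt(mu/r1)*(sqrt(2*r2/(r1+r2)) - 1) = 1922.2712 m/s
dv2 = sqrt(mu/r2)*(1 - sqrt(2*r1/(r1+r2))) = 1372.0351 m/s
total dv = |dv1| + |dv2| = 1922.2712 + 1372.0351 = 3294.3063 m/s = 3.2943 km/s

3.2943 km/s


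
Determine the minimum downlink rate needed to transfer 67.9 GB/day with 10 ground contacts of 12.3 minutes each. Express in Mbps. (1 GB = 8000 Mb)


total contact time = 10 * 12.3 * 60 = 7380.0000 s
data = 67.9 GB = 543200.0000 Mb
rate = 543200.0000 / 7380.0000 = 73.6043 Mbps

73.6043 Mbps


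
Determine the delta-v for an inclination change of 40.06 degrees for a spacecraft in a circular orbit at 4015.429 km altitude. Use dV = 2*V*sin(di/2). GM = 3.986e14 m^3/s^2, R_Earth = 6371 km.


r = 10386.4290 km = 1.0386429e+07 m
V = sqrt(mu/r) = 6194.9174 m/s
di = 40.06 deg = 0.6991789 rad
dV = 2*V*sin(di/2) = 2*6194.9174*sin(0.3495894)
dV = 4243.6686 m/s = 4.2437 km/s

4.2437 km/s


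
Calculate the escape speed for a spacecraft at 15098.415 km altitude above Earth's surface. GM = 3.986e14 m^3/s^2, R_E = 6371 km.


r = 6371.0 + 15098.415 = 21469.4150 km = 2.1469415e+07 m
v_esc = sqrt(2*mu/r) = sqrt(2*3.986e14 / 2.1469415e+07)
v_esc = 6093.5943 m/s = 6.0936 km/s

6.0936 km/s


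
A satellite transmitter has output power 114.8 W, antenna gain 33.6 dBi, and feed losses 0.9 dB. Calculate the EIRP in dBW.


Pt = 114.8 W = 20.5994 dBW
EIRP = Pt_dBW + Gt - losses = 20.5994 + 33.6 - 0.9 = 53.2994 dBW

53.2994 dBW


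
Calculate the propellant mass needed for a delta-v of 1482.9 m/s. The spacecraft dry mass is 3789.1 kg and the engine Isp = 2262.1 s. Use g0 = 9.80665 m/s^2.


ve = Isp * g0 = 2262.1 * 9.80665 = 22183.622965 m/s
mass ratio = exp(dv/ve) = exp(1482.9/22183.622965) = 1.06913147
m_prop = m_dry * (mr - 1) = 3789.1 * (1.06913147 - 1)
m_prop = 261.9461 kg

261.9461 kg


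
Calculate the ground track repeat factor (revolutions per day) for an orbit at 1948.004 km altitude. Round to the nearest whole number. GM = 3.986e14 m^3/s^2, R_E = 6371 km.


r = 8.319004e+06 m
T = 2*pi*sqrt(r^3/mu) = 7551.2391 s = 125.8540 min
revs/day = 1440 / 125.8540 = 11.4418
Rounded: 11 revolutions per day

11 revolutions per day


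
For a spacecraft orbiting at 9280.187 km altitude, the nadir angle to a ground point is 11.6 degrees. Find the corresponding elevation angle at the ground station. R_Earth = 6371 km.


r = R_E + alt = 15651.1870 km
Law of sines in the satellite / Earth-center / ground-point triangle:
  sin(nadir)/R_E = sin(90 + el)/r  =>  cos(el) = (r/R_E)*sin(nadir)
cos(el) = (15651.1870 / 6371.0000) * sin(11.6 deg) = 0.493974
el = arccos(0.493974) = 60.3979 deg
(Earth-central angle = 90 - nadir - el = 18.0021 deg)

60.3979 degrees


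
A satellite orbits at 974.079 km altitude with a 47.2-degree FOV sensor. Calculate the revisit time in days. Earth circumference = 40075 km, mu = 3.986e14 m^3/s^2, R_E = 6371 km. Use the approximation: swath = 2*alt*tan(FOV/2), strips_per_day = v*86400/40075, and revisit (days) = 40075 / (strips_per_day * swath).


swath = 2*974.079*tan(0.4118977) = 851.1293 km
v = sqrt(mu/r) = 7366.6564 m/s = 7.3667 km/s
strips/day = v*86400/40075 = 7.3667*86400/40075 = 15.8822
coverage/day = strips * swath = 15.8822 * 851.1293 = 13517.8046 km
revisit = 40075 / 13517.8046 = 2.9646 days

2.9646 days


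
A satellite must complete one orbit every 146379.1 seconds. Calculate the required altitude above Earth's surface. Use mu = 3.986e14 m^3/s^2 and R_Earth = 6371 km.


T = 146379.1 s
r = (mu*T^2/(4*pi^2))^(1/3) = (3.986e14 * 146379.1^2 / (4*pi^2))^(1/3)
r = 6.0031413e+07 m = 60031.4133 km
alt = r - R_E = 60031.4133 - 6371 = 53660.4133 km

53660.4133 km


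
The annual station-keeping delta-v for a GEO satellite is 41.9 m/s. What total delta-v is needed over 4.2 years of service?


dV = rate * years = 41.9 * 4.2
dV = 175.9800 m/s

175.9800 m/s


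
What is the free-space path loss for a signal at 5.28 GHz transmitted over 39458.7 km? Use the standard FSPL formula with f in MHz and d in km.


f = 5.28 GHz = 5280.0000 MHz
d = 39458.7 km
FSPL = 32.44 + 20*log10(5280.0000) + 20*log10(39458.7)
FSPL = 32.44 + 74.4527 + 91.9229
FSPL = 198.8155 dB

198.8155 dB


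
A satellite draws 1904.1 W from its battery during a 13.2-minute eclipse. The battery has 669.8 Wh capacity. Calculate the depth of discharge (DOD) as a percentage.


E_used = P * t / 60 = 1904.1 * 13.2 / 60 = 418.9020 Wh
DOD = E_used / E_total * 100 = 418.9020 / 669.8 * 100
DOD = 62.5414 %

62.5414 %


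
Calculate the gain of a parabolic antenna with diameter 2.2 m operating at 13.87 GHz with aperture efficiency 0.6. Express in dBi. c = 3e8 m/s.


lambda = c/f = 3e8 / 1.387e+10 = 0.02162942 m
G = eta*(pi*D/lambda)^2 = 0.6*(pi*2.2/0.02162942)^2
G = 61264.2005 (linear)
G = 10*log10(61264.2005) = 47.8721 dBi

47.8721 dBi


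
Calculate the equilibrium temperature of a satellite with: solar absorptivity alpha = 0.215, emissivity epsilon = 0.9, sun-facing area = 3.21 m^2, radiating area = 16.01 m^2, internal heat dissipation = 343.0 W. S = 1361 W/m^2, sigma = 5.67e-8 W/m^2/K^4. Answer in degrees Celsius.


Numerator = alpha*S*A_sun + Q_int = 0.215*1361*3.21 + 343.0 = 1282.2942 W
Denominator = eps*sigma*A_rad = 0.9*5.67e-8*16.01 = 8.169903e-07 W/K^4
T^4 = 1.5695341e+09 K^4
T = 199.0411 K = -74.1089 C

-74.1089 degrees Celsius


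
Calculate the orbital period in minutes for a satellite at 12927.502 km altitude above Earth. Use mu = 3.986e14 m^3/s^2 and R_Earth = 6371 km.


r = 19298.5020 km = 1.9298502e+07 m
T = 2*pi*sqrt(r^3/mu) = 2*pi*sqrt(7.1873832e+21 / 3.986e14)
T = 26680.6632 s = 444.6777 min

444.6777 minutes


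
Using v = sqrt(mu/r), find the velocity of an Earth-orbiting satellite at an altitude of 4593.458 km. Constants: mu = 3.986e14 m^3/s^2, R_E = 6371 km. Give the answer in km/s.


r = R_E + alt = 6371.0 + 4593.458 = 10964.4580 km = 1.0964458e+07 m
v = sqrt(mu/r) = sqrt(3.986e14 / 1.0964458e+07) = 6029.4134 m/s = 6.0294 km/s

6.0294 km/s
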